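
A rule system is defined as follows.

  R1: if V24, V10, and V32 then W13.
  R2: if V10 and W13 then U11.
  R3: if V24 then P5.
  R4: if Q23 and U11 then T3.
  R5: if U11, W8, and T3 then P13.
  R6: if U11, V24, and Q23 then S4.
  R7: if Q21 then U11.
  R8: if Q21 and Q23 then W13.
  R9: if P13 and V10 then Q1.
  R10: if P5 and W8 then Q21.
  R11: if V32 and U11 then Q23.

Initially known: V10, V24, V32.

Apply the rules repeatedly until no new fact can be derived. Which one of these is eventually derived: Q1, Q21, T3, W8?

From V24, V10, and V32, R1 gives W13.
From V10 and W13, R2 gives U11.
From V32 and U11, R11 gives Q23.
From Q23 and U11, R4 gives T3.
No rule produces W8, and it is not given. Q1 would need P13 and V10 (R9), but P13 is never established. Q21 would need P5 and W8 (R10), but W8 is never established.

T3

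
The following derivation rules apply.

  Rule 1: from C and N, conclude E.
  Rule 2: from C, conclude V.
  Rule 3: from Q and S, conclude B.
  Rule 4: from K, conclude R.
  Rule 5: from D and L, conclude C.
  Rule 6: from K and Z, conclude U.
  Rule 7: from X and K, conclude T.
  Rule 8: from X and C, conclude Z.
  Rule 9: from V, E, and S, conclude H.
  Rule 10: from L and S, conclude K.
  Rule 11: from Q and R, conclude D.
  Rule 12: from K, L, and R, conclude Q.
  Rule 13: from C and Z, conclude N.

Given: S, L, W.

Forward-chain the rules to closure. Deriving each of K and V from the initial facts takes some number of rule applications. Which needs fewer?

K: L and S hold, so K follows (Rule 10). [1 rule application]
V: From L and S, Rule 10 gives K. K holds, so R follows (Rule 4). K, L, and R hold, so Q follows (Rule 12). Q and R hold, so D follows (Rule 11). D and L hold, so C follows (Rule 5). C holds, so V follows (Rule 2). [6 rule applications]
K needs fewer.

K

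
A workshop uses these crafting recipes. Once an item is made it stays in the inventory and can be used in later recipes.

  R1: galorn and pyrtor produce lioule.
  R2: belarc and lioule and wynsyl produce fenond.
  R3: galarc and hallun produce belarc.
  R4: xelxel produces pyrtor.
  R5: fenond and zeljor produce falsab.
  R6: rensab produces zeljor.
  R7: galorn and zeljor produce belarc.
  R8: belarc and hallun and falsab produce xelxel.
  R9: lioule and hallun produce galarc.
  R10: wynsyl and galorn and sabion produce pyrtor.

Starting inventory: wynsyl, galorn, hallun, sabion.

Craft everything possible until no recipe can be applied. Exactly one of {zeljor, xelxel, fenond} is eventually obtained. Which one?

wynsyl and galorn and sabion → pyrtor (R10).
Using R1, galorn and pyrtor make lioule.
lioule and hallun → galarc (R9).
galarc and hallun → belarc (R3).
belarc and lioule and wynsyl → fenond (R2).
zeljor would need rensab (R6), but rensab is never obtained. xelxel would need belarc, hallun, and falsab (R8), but falsab is never obtained.

fenond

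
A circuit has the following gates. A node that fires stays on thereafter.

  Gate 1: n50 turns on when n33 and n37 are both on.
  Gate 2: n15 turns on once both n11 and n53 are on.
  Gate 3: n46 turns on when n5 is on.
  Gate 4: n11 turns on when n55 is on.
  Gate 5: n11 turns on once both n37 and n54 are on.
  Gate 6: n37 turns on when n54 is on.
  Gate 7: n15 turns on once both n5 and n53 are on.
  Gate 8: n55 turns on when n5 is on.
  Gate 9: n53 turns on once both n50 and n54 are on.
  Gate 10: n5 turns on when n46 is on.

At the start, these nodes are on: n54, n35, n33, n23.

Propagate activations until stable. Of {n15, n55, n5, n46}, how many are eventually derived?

n54 is on, so n37 turns on (Gate 6).
Gate 1: n33 and n37 on → n50 on.
Gate 5: n37 and n54 on → n11 on.
Gate 9: n50 and n54 on → n53 on.
n11 and n53 are on, so n15 turns on (Gate 2).
n15: reached.
n55 would need n5 (Gate 8), but n5 never turns on.
n5 would need n46 (Gate 10), but n46 never turns on.
n46 would need n5 (Gate 3), but n5 never turns on.
Reached: n15 — 1 of the 4.

1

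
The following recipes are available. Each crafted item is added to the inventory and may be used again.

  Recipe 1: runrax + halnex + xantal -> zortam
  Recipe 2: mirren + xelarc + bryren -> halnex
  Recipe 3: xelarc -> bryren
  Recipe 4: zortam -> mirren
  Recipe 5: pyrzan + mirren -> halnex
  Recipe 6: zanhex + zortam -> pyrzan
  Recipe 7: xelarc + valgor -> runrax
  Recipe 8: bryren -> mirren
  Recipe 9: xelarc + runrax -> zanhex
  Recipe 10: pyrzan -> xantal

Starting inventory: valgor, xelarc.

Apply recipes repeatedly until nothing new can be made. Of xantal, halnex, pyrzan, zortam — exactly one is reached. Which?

Using Recipe 3, xelarc makes bryren.
bryren -> mirren (Recipe 8).
Using Recipe 2, mirren, xelarc, and bryren make halnex.
pyrzan would need zanhex and zortam (Recipe 6), but zortam is never obtained. zortam would need runrax, halnex, and xantal (Recipe 1), but xantal is never obtained. xantal would need pyrzan (Recipe 10), but pyrzan is never obtained.

halnex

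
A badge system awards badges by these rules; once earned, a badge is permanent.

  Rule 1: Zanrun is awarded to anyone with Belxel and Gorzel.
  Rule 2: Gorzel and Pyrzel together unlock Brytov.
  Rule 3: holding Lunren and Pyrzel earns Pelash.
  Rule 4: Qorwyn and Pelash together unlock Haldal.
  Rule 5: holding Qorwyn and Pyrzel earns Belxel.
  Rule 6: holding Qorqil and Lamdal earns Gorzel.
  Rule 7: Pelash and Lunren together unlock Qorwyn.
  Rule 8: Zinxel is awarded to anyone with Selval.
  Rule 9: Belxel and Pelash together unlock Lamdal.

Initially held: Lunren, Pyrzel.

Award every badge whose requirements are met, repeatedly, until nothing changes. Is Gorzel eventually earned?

No

Gorzel would need Qorqil and Lamdal (Rule 6), but Qorqil is never earned.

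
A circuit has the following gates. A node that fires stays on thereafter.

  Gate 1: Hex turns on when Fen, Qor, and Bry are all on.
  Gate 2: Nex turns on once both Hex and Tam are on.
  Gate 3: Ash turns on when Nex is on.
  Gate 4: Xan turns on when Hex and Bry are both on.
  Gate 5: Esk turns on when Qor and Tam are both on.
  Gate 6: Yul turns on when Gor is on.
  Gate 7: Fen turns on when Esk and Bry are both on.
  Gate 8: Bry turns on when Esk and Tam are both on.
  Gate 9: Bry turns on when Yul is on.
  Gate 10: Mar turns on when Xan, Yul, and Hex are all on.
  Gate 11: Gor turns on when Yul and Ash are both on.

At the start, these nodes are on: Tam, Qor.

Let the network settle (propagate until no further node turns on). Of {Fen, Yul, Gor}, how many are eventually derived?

1

Qor and Tam are on, so Esk turns on (Gate 5).
Esk and Tam are on, so Bry turns on (Gate 8).
Gate 7: Esk and Bry on → Fen on.
Fen: reached.
Yul would need Gor (Gate 6), but Gor never turns on.
Gor would need Yul and Ash (Gate 11), but Yul never turns on.
Reached: Fen — 1 of the 3.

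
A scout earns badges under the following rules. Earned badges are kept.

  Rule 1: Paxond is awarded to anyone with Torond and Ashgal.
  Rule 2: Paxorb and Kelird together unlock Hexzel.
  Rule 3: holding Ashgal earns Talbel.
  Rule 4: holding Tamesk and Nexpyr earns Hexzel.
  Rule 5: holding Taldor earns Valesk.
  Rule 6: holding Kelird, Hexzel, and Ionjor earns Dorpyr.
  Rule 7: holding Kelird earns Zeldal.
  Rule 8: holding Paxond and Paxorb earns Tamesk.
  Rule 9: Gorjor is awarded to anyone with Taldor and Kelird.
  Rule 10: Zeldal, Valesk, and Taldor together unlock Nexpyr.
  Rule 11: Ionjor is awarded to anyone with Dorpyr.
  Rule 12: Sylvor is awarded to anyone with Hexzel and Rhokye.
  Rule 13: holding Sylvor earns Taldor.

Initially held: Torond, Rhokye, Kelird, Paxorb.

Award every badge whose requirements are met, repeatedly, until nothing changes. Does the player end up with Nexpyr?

Yes

With Paxorb and Kelird, Hexzel is earned (Rule 2).
With Kelird, Zeldal is earned (Rule 7).
With Hexzel and Rhokye, Sylvor is earned (Rule 12).
With Sylvor, Taldor is earned (Rule 13).
With Taldor, Valesk is earned (Rule 5).
With Zeldal, Valesk, and Taldor, Nexpyr is earned (Rule 10).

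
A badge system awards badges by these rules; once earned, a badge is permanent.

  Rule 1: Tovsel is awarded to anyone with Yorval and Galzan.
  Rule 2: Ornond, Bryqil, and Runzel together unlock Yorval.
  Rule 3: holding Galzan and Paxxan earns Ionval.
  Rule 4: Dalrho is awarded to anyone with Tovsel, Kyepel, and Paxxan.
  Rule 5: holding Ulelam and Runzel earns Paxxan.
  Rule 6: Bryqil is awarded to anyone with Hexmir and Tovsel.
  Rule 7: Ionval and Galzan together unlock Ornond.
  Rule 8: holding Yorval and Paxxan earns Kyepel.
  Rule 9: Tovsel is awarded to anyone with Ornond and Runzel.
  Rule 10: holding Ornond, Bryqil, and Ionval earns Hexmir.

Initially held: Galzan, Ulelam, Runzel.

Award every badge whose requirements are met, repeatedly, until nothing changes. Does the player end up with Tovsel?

With Ulelam and Runzel, Paxxan is earned (Rule 5).
With Galzan and Paxxan, Ionval is earned (Rule 3).
With Ionval and Galzan, Ornond is earned (Rule 7).
With Ornond and Runzel, Tovsel is earned (Rule 9).

Yes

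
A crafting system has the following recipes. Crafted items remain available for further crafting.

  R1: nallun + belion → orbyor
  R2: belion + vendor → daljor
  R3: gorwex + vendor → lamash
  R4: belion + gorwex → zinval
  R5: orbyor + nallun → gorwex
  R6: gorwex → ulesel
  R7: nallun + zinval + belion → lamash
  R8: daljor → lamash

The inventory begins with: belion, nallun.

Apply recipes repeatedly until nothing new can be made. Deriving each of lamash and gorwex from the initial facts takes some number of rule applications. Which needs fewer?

gorwex

gorwex: Using R1, nallun and belion make orbyor. orbyor + nallun → gorwex (R5). [2 rule applications]
lamash: Using R1, nallun and belion make orbyor. Using R5, orbyor and nallun make gorwex. Using R4, belion and gorwex make zinval. nallun + zinval + belion → lamash (R7). [4 rule applications]
gorwex needs fewer.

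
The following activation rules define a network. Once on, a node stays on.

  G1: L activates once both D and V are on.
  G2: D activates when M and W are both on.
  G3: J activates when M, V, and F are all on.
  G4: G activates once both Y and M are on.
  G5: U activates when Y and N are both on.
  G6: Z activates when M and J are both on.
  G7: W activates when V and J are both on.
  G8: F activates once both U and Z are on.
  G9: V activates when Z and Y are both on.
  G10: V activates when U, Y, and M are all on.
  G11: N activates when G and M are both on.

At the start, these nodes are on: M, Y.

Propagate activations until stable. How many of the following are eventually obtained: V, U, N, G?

Y and M are on, so G activates (G4).
G11: G and M on → N on.
G5: Y and N on → U on.
U, Y, and M are on, so V activates (G10).
V: reached.
U: reached.
N: reached.
G: reached.
All 4 are reached.

4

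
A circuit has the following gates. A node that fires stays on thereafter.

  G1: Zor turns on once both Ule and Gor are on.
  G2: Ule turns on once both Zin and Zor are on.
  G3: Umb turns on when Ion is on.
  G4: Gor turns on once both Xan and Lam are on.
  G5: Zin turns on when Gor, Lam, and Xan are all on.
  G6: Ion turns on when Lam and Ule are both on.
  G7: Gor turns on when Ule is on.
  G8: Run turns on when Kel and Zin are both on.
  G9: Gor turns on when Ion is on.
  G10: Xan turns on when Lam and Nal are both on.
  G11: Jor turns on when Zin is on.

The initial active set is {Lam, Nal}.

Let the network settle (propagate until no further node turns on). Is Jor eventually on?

G10: Lam and Nal on → Xan on.
Xan and Lam are on, so Gor turns on (G4).
G5: Gor, Lam, and Xan on → Zin on.
G11: Zin on → Jor on.

Yes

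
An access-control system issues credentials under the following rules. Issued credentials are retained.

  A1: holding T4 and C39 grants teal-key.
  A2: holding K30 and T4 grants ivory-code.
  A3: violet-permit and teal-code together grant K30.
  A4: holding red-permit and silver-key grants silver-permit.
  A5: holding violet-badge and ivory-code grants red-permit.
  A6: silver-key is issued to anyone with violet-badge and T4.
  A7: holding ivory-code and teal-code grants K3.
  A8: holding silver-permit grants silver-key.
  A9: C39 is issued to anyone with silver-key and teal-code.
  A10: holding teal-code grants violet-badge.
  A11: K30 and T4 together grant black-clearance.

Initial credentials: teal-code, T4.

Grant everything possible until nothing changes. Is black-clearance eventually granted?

black-clearance would need K30 and T4 (A11), but K30 is never granted.

No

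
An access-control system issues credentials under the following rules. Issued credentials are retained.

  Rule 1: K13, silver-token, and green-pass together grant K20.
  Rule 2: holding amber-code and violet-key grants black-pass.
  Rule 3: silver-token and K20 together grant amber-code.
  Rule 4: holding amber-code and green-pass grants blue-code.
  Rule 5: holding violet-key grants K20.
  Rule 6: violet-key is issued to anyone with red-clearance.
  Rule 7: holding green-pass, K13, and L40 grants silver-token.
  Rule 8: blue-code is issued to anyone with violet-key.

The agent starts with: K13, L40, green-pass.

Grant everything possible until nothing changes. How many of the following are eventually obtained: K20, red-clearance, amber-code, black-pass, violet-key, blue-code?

3

Holding green-pass, K13, and L40 grants silver-token (Rule 7).
Holding K13, silver-token, and green-pass grants K20 (Rule 1).
Holding silver-token and K20 grants amber-code (Rule 3).
Holding amber-code and green-pass grants blue-code (Rule 4).
K20: reached.
No rule produces red-clearance, and it is not given.
amber-code: reached.
black-pass would need amber-code and violet-key (Rule 2), but violet-key is never granted.
violet-key would need red-clearance (Rule 6), but red-clearance is never granted.
blue-code: reached.
Reached: K20, amber-code, and blue-code — 3 of the 6.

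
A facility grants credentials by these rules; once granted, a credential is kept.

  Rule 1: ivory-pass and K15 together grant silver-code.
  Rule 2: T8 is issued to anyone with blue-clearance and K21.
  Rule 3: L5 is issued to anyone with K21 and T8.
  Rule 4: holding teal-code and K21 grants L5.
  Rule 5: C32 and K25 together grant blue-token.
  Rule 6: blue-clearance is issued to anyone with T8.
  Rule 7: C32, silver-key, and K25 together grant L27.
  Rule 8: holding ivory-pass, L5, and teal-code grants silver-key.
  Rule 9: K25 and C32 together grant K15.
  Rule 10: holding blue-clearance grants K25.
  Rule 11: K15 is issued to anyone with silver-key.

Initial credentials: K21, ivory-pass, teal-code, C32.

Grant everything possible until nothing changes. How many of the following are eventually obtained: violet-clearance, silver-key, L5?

2

Holding teal-code and K21 grants L5 (Rule 4).
Holding ivory-pass, L5, and teal-code grants silver-key (Rule 8).
No rule produces violet-clearance, and it is not given.
silver-key: reached.
L5: reached.
Reached: silver-key and L5 — 2 of the 3.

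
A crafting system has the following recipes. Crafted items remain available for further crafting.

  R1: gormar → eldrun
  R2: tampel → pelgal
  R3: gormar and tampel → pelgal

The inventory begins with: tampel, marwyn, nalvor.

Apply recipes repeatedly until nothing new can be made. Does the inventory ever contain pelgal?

Yes

Using R2, tampel makes pelgal.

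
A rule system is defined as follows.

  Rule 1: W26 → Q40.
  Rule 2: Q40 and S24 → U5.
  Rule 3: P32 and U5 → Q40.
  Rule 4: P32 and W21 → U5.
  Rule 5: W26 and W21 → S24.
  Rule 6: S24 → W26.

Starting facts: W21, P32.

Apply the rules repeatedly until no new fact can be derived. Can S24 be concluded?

No

S24 would need W26 and W21 (Rule 5), but W26 is never established.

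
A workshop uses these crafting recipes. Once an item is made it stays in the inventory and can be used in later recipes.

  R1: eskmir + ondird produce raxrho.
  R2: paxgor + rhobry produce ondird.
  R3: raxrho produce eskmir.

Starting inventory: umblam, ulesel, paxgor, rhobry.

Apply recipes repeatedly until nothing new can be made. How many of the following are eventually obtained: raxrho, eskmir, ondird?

paxgor + rhobry → ondird (R2).
raxrho would need eskmir and ondird (R1), but eskmir is never obtained.
eskmir would need raxrho (R3), but raxrho is never obtained.
ondird: reached.
Reached: ondird — 1 of the 3.

1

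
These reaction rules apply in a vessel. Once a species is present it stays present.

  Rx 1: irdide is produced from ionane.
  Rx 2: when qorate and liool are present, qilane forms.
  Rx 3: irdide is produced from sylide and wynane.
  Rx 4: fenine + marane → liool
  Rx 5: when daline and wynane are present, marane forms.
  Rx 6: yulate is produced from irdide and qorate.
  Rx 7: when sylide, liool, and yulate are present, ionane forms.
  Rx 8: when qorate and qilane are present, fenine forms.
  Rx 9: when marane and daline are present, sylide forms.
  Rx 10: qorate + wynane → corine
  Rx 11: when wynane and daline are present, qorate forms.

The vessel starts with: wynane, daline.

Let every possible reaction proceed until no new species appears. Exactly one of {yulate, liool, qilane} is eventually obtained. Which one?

wynane and daline present → qorate forms (Rx 11).
daline and wynane present → marane forms (Rx 5).
marane and daline present → sylide forms (Rx 9).
sylide and wynane present → irdide forms (Rx 3).
irdide and qorate present → yulate forms (Rx 6).
qilane would need qorate and liool (Rx 2), but liool never forms. liool would need fenine and marane (Rx 4), but fenine never forms.

yulate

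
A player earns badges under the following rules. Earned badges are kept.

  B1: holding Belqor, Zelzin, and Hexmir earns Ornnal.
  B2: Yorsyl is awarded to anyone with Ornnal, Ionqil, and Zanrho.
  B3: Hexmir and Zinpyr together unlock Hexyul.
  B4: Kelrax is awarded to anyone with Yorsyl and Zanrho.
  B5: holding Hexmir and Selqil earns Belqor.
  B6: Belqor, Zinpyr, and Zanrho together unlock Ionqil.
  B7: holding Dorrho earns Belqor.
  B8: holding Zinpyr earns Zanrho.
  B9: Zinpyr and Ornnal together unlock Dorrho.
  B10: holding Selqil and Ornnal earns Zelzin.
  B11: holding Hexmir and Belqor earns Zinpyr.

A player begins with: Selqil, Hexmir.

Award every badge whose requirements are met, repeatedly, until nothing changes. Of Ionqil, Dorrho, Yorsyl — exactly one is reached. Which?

Ionqil

With Hexmir and Selqil, Belqor is earned (B5).
With Hexmir and Belqor, Zinpyr is earned (B11).
With Zinpyr, Zanrho is earned (B8).
With Belqor, Zinpyr, and Zanrho, Ionqil is earned (B6).
Dorrho would need Zinpyr and Ornnal (B9), but Ornnal is never earned. Yorsyl would need Ornnal, Ionqil, and Zanrho (B2), but Ornnal is never earned.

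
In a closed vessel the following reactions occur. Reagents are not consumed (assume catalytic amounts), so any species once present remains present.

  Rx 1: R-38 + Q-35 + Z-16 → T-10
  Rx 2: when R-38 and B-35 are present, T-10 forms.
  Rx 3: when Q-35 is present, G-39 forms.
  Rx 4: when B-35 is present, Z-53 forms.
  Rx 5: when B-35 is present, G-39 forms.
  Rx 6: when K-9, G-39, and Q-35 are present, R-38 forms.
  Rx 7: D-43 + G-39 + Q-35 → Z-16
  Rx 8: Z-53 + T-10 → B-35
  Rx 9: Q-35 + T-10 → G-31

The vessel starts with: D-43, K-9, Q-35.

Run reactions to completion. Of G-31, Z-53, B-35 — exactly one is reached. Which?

Q-35 present → G-39 forms (Rx 3).
D-43, G-39, and Q-35 present → Z-16 forms (Rx 7).
K-9, G-39, and Q-35 present → R-38 forms (Rx 6).
R-38, Q-35, and Z-16 present → T-10 forms (Rx 1).
Q-35 and T-10 present → G-31 forms (Rx 9).
Z-53 would need B-35 (Rx 4), but B-35 never forms. B-35 would need Z-53 and T-10 (Rx 8), but Z-53 never forms.

G-31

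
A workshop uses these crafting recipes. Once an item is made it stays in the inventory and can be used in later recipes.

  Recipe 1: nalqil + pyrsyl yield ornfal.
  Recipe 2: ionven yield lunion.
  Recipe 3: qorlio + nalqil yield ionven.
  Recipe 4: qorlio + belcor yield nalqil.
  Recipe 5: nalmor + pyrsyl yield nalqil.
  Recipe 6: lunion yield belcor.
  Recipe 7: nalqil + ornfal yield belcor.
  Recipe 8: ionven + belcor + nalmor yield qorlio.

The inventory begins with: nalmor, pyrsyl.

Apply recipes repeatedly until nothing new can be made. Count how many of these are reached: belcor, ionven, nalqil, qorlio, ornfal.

3

nalmor + pyrsyl → nalqil (Recipe 5).
Using Recipe 1, nalqil and pyrsyl make ornfal.
nalqil + ornfal → belcor (Recipe 7).
belcor: reached.
ionven would need qorlio and nalqil (Recipe 3), but qorlio is never obtained.
nalqil: reached.
qorlio would need ionven, belcor, and nalmor (Recipe 8), but ionven is never obtained.
ornfal: reached.
Reached: belcor, nalqil, and ornfal — 3 of the 5.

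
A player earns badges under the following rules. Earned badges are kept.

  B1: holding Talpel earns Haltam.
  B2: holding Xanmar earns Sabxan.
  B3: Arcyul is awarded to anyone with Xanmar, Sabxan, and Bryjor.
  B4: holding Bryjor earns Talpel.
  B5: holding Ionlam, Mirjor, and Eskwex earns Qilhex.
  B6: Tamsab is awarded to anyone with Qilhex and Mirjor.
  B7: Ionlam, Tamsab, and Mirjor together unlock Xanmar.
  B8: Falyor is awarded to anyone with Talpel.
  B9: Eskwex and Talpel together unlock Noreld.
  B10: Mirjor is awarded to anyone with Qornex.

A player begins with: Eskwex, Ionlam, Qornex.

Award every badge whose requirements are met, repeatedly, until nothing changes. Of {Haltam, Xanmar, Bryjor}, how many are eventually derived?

With Qornex, Mirjor is earned (B10).
With Ionlam, Mirjor, and Eskwex, Qilhex is earned (B5).
With Qilhex and Mirjor, Tamsab is earned (B6).
With Ionlam, Tamsab, and Mirjor, Xanmar is earned (B7).
Haltam would need Talpel (B1), but Talpel is never earned.
Xanmar: reached.
No rule produces Bryjor, and it is not given.
Reached: Xanmar — 1 of the 3.

1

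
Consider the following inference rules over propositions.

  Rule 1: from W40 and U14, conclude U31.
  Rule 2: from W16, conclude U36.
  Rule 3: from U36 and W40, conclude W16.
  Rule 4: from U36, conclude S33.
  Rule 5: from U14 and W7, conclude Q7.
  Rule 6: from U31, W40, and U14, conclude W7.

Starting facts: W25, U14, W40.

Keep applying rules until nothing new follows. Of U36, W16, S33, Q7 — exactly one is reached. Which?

W40 and U14 hold, so U31 follows (Rule 1).
From U31, W40, and U14, Rule 6 gives W7.
U14 and W7 hold, so Q7 follows (Rule 5).
W16 would need U36 and W40 (Rule 3), but U36 is never established. S33 would need U36 (Rule 4), but U36 is never established. U36 would need W16 (Rule 2), but W16 is never established.

Q7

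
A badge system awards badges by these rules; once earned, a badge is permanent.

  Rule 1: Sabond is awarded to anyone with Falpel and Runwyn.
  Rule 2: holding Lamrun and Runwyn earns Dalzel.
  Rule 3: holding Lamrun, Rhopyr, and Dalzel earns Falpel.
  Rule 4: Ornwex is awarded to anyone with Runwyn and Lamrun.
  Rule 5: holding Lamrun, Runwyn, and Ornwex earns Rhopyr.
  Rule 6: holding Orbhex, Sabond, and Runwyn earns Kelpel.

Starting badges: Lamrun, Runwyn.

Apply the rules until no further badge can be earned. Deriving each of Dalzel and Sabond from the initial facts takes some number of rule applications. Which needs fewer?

Dalzel: With Lamrun and Runwyn, Dalzel is earned (Rule 2). [1 rule application]
Sabond: With Lamrun and Runwyn, Dalzel is earned (Rule 2). With Runwyn and Lamrun, Ornwex is earned (Rule 4). With Lamrun, Runwyn, and Ornwex, Rhopyr is earned (Rule 5). With Lamrun, Rhopyr, and Dalzel, Falpel is earned (Rule 3). With Falpel and Runwyn, Sabond is earned (Rule 1). [5 rule applications]
Dalzel needs fewer.

Dalzel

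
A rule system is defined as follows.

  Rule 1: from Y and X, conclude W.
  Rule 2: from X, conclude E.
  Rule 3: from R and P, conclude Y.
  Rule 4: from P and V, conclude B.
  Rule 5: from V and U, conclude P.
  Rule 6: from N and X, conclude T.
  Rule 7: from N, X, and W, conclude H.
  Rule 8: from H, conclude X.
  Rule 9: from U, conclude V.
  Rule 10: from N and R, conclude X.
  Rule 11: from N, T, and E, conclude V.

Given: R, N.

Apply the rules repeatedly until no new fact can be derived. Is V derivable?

N and R hold, so X follows (Rule 10).
From N and X, Rule 6 gives T.
X holds, so E follows (Rule 2).
N, T, and E hold, so V follows (Rule 11).

Yes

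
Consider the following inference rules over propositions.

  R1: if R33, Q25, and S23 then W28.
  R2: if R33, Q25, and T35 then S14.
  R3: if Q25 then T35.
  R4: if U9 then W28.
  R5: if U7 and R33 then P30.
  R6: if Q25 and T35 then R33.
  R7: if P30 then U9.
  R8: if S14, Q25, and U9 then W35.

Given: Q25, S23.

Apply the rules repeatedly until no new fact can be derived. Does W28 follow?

From Q25, R3 gives T35.
Q25 and T35 hold, so R33 follows (R6).
R33, Q25, and S23 hold, so W28 follows (R1).

Yes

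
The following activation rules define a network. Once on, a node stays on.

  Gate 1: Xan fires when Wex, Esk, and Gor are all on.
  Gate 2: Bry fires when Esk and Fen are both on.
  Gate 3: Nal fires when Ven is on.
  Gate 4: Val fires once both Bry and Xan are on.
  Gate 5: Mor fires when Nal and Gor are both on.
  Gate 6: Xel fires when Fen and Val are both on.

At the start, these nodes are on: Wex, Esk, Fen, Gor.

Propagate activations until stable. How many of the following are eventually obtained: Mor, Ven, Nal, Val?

Gate 2: Esk and Fen on → Bry on.
Wex, Esk, and Gor are on, so Xan fires (Gate 1).
Bry and Xan are on, so Val fires (Gate 4).
Mor would need Nal and Gor (Gate 5), but Nal never turns on.
No rule produces Ven, and it is not given.
Nal would need Ven (Gate 3), but Ven never turns on.
Val: reached.
Reached: Val — 1 of the 4.

1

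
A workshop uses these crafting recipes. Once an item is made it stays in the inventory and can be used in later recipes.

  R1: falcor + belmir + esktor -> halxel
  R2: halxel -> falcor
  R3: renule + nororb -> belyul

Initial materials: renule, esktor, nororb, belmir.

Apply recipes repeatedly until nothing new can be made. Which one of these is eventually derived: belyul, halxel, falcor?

belyul

Using R3, renule and nororb make belyul.
halxel would need falcor, belmir, and esktor (R1), but falcor is never obtained. falcor would need halxel (R2), but halxel is never obtained.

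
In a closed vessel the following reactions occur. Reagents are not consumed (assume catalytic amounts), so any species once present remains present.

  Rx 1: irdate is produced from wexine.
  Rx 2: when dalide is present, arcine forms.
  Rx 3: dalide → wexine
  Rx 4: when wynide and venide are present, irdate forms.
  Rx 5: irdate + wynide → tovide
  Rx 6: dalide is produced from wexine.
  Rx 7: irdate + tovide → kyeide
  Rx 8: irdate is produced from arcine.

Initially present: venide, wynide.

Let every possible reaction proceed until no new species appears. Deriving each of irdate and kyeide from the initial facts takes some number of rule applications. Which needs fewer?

irdate

irdate: wynide and venide present → irdate forms (Rx 4). [1 rule application]
kyeide: wynide and venide present → irdate forms (Rx 4). irdate and wynide present → tovide forms (Rx 5). irdate and tovide present → kyeide forms (Rx 7). [3 rule applications]
irdate needs fewer.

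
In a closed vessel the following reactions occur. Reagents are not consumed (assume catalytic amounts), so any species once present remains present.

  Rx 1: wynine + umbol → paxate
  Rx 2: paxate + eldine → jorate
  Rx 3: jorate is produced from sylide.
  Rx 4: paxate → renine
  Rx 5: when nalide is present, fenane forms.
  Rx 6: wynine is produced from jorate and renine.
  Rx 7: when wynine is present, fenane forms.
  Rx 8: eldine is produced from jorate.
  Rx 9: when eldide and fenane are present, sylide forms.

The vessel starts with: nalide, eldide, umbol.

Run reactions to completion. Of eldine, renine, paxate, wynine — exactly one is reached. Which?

nalide present → fenane forms (Rx 5).
eldide and fenane present → sylide forms (Rx 9).
sylide present → jorate forms (Rx 3).
jorate present → eldine forms (Rx 8).
paxate would need wynine and umbol (Rx 1), but wynine never forms. wynine would need jorate and renine (Rx 6), but renine never forms. renine would need paxate (Rx 4), but paxate never forms.

eldine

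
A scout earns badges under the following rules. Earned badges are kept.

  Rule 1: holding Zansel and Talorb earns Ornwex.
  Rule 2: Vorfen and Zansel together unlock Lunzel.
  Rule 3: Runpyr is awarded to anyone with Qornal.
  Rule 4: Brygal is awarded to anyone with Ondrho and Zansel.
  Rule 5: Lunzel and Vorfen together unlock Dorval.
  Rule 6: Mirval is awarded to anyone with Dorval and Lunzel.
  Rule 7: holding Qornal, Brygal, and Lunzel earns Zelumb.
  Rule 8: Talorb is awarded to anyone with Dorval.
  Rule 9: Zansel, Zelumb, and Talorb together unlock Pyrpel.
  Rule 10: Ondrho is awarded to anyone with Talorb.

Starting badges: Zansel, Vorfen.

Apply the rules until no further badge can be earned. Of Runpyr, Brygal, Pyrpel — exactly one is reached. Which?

With Vorfen and Zansel, Lunzel is earned (Rule 2).
With Lunzel and Vorfen, Dorval is earned (Rule 5).
With Dorval, Talorb is earned (Rule 8).
With Talorb, Ondrho is earned (Rule 10).
With Ondrho and Zansel, Brygal is earned (Rule 4).
Runpyr would need Qornal (Rule 3), but Qornal is never earned. Pyrpel would need Zansel, Zelumb, and Talorb (Rule 9), but Zelumb is never earned.

Brygal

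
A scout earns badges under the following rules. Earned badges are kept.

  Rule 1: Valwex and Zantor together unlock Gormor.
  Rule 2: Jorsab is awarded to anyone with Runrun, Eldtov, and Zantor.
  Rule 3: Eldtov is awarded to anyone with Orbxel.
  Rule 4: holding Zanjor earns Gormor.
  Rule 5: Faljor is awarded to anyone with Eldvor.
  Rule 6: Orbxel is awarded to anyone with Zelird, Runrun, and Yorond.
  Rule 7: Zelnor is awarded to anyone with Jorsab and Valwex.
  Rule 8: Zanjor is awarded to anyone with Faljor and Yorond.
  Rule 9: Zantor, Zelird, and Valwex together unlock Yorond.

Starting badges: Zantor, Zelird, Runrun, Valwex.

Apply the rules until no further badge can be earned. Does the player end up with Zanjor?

No

Zanjor would need Faljor and Yorond (Rule 8), but Faljor is never earned.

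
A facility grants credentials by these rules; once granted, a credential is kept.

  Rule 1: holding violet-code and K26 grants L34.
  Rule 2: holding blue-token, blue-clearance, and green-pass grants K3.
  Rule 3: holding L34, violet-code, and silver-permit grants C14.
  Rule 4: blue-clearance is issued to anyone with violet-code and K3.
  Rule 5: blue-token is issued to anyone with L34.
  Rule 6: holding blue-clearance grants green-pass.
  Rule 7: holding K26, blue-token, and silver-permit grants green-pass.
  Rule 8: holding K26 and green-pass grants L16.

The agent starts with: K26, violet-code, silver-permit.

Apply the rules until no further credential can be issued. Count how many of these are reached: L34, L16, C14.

Holding violet-code and K26 grants L34 (Rule 1).
Holding L34 grants blue-token (Rule 5).
Holding L34, violet-code, and silver-permit grants C14 (Rule 3).
Holding K26, blue-token, and silver-permit grants green-pass (Rule 7).
Holding K26 and green-pass grants L16 (Rule 8).
L34: reached.
L16: reached.
C14: reached.
All 3 are reached.

3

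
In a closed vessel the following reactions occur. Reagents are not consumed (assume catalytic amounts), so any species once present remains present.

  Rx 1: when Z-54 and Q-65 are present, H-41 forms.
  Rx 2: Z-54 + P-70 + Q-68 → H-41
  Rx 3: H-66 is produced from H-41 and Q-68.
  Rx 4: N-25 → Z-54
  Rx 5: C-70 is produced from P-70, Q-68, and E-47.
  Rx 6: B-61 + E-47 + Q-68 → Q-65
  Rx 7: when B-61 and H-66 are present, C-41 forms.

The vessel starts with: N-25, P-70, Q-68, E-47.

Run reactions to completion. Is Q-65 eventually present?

Q-65 would need B-61, E-47, and Q-68 (Rx 6), but B-61 never forms.

No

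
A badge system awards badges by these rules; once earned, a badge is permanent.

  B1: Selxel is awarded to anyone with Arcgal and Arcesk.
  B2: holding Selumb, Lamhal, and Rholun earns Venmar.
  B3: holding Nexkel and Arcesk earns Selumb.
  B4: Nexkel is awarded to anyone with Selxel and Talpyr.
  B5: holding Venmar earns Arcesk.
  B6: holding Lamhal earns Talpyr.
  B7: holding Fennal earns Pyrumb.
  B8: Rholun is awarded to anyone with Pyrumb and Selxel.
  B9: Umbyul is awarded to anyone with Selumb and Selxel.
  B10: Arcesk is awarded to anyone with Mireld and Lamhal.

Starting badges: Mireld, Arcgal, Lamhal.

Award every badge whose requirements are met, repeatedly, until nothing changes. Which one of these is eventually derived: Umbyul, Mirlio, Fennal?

With Lamhal, Talpyr is earned (B6).
With Mireld and Lamhal, Arcesk is earned (B10).
With Arcgal and Arcesk, Selxel is earned (B1).
With Selxel and Talpyr, Nexkel is earned (B4).
With Nexkel and Arcesk, Selumb is earned (B3).
With Selumb and Selxel, Umbyul is earned (B9).
No rule produces Fennal, and it is not given. No rule produces Mirlio, and it is not given.

Umbyul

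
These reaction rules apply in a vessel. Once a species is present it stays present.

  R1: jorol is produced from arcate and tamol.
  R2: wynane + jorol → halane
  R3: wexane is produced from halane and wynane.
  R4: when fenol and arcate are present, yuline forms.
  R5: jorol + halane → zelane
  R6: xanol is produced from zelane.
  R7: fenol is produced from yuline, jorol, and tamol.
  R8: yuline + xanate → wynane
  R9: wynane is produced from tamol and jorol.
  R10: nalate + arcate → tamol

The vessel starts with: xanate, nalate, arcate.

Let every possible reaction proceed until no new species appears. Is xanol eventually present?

Yes

nalate and arcate present → tamol forms (R10).
arcate and tamol present → jorol forms (R1).
tamol and jorol present → wynane forms (R9).
wynane and jorol present → halane forms (R2).
jorol and halane present → zelane forms (R5).
zelane present → xanol forms (R6).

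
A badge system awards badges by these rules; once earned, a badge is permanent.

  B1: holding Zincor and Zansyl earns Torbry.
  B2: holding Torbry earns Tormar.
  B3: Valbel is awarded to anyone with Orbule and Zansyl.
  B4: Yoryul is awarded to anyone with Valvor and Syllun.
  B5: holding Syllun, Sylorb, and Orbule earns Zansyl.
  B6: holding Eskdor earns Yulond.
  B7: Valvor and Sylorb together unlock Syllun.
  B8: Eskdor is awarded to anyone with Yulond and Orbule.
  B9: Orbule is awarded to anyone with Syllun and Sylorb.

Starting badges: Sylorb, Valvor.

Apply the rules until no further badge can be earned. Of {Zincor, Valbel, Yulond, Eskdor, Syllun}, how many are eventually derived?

2

With Valvor and Sylorb, Syllun is earned (B7).
With Syllun and Sylorb, Orbule is earned (B9).
With Syllun, Sylorb, and Orbule, Zansyl is earned (B5).
With Orbule and Zansyl, Valbel is earned (B3).
No rule produces Zincor, and it is not given.
Valbel: reached.
Yulond would need Eskdor (B6), but Eskdor is never earned.
Eskdor would need Yulond and Orbule (B8), but Yulond is never earned.
Syllun: reached.
Reached: Valbel and Syllun — 2 of the 5.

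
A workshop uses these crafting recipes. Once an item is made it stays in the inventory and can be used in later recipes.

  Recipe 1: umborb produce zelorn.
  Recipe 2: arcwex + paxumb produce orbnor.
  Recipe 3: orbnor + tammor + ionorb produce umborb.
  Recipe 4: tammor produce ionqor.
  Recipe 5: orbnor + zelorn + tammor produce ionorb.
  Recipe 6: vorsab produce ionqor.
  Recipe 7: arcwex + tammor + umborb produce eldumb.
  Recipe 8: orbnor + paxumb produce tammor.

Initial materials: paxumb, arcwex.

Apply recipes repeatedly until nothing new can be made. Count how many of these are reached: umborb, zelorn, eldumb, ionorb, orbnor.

Using Recipe 2, arcwex and paxumb make orbnor.
umborb would need orbnor, tammor, and ionorb (Recipe 3), but ionorb is never obtained.
zelorn would need umborb (Recipe 1), but umborb is never obtained.
eldumb would need arcwex, tammor, and umborb (Recipe 7), but umborb is never obtained.
ionorb would need orbnor, zelorn, and tammor (Recipe 5), but zelorn is never obtained.
orbnor: reached.
Reached: orbnor — 1 of the 5.

1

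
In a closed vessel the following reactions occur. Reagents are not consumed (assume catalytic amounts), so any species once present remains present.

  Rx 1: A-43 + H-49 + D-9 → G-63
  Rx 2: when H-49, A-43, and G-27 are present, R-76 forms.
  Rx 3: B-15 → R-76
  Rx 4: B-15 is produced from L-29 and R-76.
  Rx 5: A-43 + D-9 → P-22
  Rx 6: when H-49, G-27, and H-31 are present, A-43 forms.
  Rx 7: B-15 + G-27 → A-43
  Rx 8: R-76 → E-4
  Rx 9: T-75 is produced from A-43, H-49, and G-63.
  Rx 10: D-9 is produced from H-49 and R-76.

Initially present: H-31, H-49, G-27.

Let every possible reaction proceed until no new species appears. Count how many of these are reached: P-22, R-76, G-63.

H-49, G-27, and H-31 present → A-43 forms (Rx 6).
H-49, A-43, and G-27 present → R-76 forms (Rx 2).
H-49 and R-76 present → D-9 forms (Rx 10).
A-43 and D-9 present → P-22 forms (Rx 5).
A-43, H-49, and D-9 present → G-63 forms (Rx 1).
P-22: reached.
R-76: reached.
G-63: reached.
All 3 are reached.

3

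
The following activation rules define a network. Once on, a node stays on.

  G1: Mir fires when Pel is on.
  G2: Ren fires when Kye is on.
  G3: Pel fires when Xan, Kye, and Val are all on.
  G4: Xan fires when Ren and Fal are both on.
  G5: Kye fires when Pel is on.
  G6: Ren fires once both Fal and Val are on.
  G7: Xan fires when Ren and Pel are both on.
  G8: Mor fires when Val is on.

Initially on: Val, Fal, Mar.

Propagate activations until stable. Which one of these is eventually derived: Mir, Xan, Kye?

Xan

G6: Fal and Val on → Ren on.
G4: Ren and Fal on → Xan on.
Kye would need Pel (G5), but Pel never turns on. Mir would need Pel (G1), but Pel never turns on.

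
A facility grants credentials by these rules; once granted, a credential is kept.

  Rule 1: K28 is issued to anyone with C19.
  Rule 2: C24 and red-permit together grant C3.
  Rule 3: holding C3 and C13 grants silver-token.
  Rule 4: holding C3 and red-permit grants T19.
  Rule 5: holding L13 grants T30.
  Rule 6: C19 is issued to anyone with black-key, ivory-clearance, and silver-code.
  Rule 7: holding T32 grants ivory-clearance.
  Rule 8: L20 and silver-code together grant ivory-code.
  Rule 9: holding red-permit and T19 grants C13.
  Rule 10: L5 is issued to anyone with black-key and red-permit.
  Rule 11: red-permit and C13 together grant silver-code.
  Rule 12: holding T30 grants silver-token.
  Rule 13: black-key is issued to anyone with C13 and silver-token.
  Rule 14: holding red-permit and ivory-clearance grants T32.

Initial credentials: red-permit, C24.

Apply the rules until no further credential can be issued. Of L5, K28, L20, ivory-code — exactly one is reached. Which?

Holding C24 and red-permit grants C3 (Rule 2).
Holding C3 and red-permit grants T19 (Rule 4).
Holding red-permit and T19 grants C13 (Rule 9).
Holding C3 and C13 grants silver-token (Rule 3).
Holding C13 and silver-token grants black-key (Rule 13).
Holding black-key and red-permit grants L5 (Rule 10).
K28 would need C19 (Rule 1), but C19 is never granted. No rule produces L20, and it is not given. ivory-code would need L20 and silver-code (Rule 8), but L20 is never granted.

L5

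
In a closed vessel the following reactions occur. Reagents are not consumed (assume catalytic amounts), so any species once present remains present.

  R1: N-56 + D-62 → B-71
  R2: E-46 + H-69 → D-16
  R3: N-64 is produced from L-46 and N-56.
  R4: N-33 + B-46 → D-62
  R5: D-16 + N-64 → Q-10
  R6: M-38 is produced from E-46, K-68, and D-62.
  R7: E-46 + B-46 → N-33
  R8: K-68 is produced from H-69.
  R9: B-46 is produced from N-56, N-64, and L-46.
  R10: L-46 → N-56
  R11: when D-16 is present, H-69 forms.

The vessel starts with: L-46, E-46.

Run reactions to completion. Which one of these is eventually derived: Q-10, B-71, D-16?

B-71

L-46 present → N-56 forms (R10).
L-46 and N-56 present → N-64 forms (R3).
N-56, N-64, and L-46 present → B-46 forms (R9).
E-46 and B-46 present → N-33 forms (R7).
N-33 and B-46 present → D-62 forms (R4).
N-56 and D-62 present → B-71 forms (R1).
D-16 would need E-46 and H-69 (R2), but H-69 never forms. Q-10 would need D-16 and N-64 (R5), but D-16 never forms.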